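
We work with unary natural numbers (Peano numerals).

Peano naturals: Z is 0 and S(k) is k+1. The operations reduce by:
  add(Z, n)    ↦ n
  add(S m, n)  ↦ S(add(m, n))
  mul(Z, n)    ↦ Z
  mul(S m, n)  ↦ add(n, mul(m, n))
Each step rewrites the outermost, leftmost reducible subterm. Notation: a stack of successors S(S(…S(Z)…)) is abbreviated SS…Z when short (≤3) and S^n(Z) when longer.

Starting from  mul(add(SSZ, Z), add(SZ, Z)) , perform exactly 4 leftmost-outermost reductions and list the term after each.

Answer: after 4 steps: S(add(add(Z, Z), mul(add(SZ, Z), add(SZ, Z))))

Reduction:
  start: mul(add(SSZ, Z), add(SZ, Z))
  step 1: mul(S(add(SZ, Z)), add(SZ, Z))
  step 2: add(add(SZ, Z), mul(add(SZ, Z), add(SZ, Z)))
  step 3: add(S(add(Z, Z)), mul(add(SZ, Z), add(SZ, Z)))
  step 4: S(add(add(Z, Z), mul(add(SZ, Z), add(SZ, Z))))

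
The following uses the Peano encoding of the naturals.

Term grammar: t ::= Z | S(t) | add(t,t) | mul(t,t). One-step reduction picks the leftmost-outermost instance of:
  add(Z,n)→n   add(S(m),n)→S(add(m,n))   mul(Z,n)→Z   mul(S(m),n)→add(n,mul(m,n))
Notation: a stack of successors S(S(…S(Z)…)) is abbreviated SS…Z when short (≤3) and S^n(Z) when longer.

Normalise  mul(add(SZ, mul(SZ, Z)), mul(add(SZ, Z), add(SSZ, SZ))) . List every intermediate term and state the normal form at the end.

  start: mul(add(SZ, mul(SZ, Z)), mul(add(SZ, Z), add(SSZ, SZ)))
  step 1: mul(S(add(Z, mul(SZ, Z))), mul(add(SZ, Z), add(SSZ, SZ)))
  step 2: add(mul(add(SZ, Z), add(SSZ, SZ)), mul(add(Z, mul(SZ, Z)), mul(add(SZ, Z), add(SSZ, SZ))))
  step 3: add(mul(S(add(Z, Z)), add(SSZ, SZ)), mul(add(Z, mul(SZ, Z)), mul(add(SZ, Z), add(SSZ, SZ))))
  step 4: add(add(add(SSZ, SZ), mul(add(Z, Z), add(SSZ, SZ))), mul(add(Z, mul(SZ, Z)), mul(add(SZ, Z), add(SSZ, SZ))))
  step 5: add(add(S(add(SZ, SZ)), mul(add(Z, Z), add(SSZ, SZ))), mul(add(Z, mul(SZ, Z)), mul(add(SZ, Z), add(SSZ, SZ))))
  step 6: add(S(add(add(SZ, SZ), mul(add(Z, Z), add(SSZ, SZ)))), mul(add(Z, mul(SZ, Z)), mul(add(SZ, Z), add(SSZ, SZ))))
  step 7: S(add(add(add(SZ, SZ), mul(add(Z, Z), add(SSZ, SZ))), mul(add(Z, mul(SZ, Z)), mul(add(SZ, Z), add(SSZ, SZ)))))
  step 8: S(add(add(S(add(Z, SZ)), mul(add(Z, Z), add(SSZ, SZ))), mul(add(Z, mul(SZ, Z)), mul(add(SZ, Z), add(SSZ, SZ)))))
  step 9: S(add(S(add(add(Z, SZ), mul(add(Z, Z), add(SSZ, SZ)))), mul(add(Z, mul(SZ, Z)), mul(add(SZ, Z), add(SSZ, SZ)))))
  step 10: S(S(add(add(add(Z, SZ), mul(add(Z, Z), add(SSZ, SZ))), mul(add(Z, mul(SZ, Z)), mul(add(SZ, Z), add(SSZ, SZ))))))
  step 11: S(S(add(add(SZ, mul(add(Z, Z), add(SSZ, SZ))), mul(add(Z, mul(SZ, Z)), mul(add(SZ, Z), add(SSZ, SZ))))))
  step 12: S(S(add(S(add(Z, mul(add(Z, Z), add(SSZ, SZ)))), mul(add(Z, mul(SZ, Z)), mul(add(SZ, Z), add(SSZ, SZ))))))
  step 13: S(S(S(add(add(Z, mul(add(Z, Z), add(SSZ, SZ))), mul(add(Z, mul(SZ, Z)), mul(add(SZ, Z), add(SSZ, SZ)))))))
  step 14: S(S(S(add(mul(add(Z, Z), add(SSZ, SZ)), mul(add(Z, mul(SZ, Z)), mul(add(SZ, Z), add(SSZ, SZ)))))))
  step 15: S(S(S(add(mul(Z, add(SSZ, SZ)), mul(add(Z, mul(SZ, Z)), mul(add(SZ, Z), add(SSZ, SZ)))))))
  step 16: S(S(S(add(Z, mul(add(Z, mul(SZ, Z)), mul(add(SZ, Z), add(SSZ, SZ)))))))
  step 17: S(S(S(mul(add(Z, mul(SZ, Z)), mul(add(SZ, Z), add(SSZ, SZ))))))
  step 18: S(S(S(mul(mul(SZ, Z), mul(add(SZ, Z), add(SSZ, SZ))))))
  step 19: S(S(S(mul(add(Z, mul(Z, Z)), mul(add(SZ, Z), add(SSZ, SZ))))))
  step 20: S(S(S(mul(mul(Z, Z), mul(add(SZ, Z), add(SSZ, SZ))))))
  step 21: S(S(S(mul(Z, mul(add(SZ, Z), add(SSZ, SZ))))))
  step 22: SSSZ

Answer: normal form = SSSZ  (in 22 steps)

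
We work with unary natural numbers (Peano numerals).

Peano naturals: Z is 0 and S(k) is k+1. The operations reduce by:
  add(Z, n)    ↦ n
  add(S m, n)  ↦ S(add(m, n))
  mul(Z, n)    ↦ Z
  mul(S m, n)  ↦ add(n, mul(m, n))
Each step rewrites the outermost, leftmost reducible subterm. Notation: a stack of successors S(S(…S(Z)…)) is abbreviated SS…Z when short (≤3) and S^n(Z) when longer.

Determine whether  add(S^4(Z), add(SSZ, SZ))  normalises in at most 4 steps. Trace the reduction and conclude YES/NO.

Answer: NO — after 4 steps the term is S(S(S(S(add(Z, add(SSZ, SZ)))))), not yet normal

Working:
  start: add(S^4(Z), add(SSZ, SZ))
  →1  S(add(SSSZ, add(SSZ, SZ)))
  →2  S(S(add(SSZ, add(SSZ, SZ))))
  →3  S(S(S(add(SZ, add(SSZ, SZ)))))
  →4  S(S(S(S(add(Z, add(SSZ, SZ))))))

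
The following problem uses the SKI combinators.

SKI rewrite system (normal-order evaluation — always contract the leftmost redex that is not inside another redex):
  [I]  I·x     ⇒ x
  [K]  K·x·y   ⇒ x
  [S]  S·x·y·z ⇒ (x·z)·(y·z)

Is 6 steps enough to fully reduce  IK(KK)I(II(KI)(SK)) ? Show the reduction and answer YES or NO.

  start: IK(KK)I(II(KI)(SK))
  step 1: K(KK)I(II(KI)(SK))
  step 2: KK(II(KI)(SK))
  step 3: K

Answer: YES — reaches normal form K in 3 ≤ 6 steps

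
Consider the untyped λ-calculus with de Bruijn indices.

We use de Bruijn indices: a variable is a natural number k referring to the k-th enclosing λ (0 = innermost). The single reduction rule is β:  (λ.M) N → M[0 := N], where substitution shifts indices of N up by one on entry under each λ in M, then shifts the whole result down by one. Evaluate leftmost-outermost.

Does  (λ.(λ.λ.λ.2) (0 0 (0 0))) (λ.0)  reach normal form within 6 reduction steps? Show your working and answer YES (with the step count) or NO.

Answer: YES — reaches normal form λ.λ.λ.0 in 5 ≤ 6 steps

Derivation:
  start: (λ.(λ.λ.λ.2) (0 0 (0 0))) (λ.0)
  step 1: (λ.λ.λ.2) ((λ.0) (λ.0) ((λ.0) (λ.0)))
  step 2: λ.λ.(λ.0) (λ.0) ((λ.0) (λ.0))
  step 3: λ.λ.(λ.0) ((λ.0) (λ.0))
  step 4: λ.λ.(λ.0) (λ.0)
  step 5: λ.λ.λ.0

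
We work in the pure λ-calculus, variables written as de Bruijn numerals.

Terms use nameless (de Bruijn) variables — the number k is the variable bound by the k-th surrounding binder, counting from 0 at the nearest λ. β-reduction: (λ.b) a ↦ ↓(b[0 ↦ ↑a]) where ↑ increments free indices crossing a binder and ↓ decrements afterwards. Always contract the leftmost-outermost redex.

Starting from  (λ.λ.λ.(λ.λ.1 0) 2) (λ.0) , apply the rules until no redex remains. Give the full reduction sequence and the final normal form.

Answer: normal form = λ.λ.λ.0  (in 3 steps)

Reduction:
  start: (λ.λ.λ.(λ.λ.1 0) 2) (λ.0)
  →1  λ.λ.(λ.λ.1 0) (λ.0)
  →2  λ.λ.λ.(λ.0) 0
  →3  λ.λ.λ.0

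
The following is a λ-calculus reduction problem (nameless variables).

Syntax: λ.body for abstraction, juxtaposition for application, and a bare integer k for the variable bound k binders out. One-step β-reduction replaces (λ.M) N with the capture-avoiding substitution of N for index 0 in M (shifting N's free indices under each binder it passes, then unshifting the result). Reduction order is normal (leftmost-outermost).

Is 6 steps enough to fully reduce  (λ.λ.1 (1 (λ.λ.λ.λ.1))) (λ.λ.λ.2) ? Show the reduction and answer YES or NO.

Answer: YES — reaches normal form λ.λ.λ.λ.λ.λ.λ.λ.λ.1 in 3 ≤ 6 steps

Derivation:
  start: (λ.λ.1 (1 (λ.λ.λ.λ.1))) (λ.λ.λ.2)
  [1] λ.(λ.λ.λ.2) ((λ.λ.λ.2) (λ.λ.λ.λ.1))
  [2] λ.λ.λ.(λ.λ.λ.2) (λ.λ.λ.λ.1)
  [3] λ.λ.λ.λ.λ.λ.λ.λ.λ.1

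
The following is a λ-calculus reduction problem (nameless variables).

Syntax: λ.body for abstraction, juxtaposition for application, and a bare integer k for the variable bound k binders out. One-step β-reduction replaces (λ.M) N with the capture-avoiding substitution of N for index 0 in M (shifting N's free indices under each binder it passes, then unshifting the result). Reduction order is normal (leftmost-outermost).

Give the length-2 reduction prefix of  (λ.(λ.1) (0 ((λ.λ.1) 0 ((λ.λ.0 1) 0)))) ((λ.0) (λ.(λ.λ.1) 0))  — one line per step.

  start: (λ.(λ.1) (0 ((λ.λ.1) 0 ((λ.λ.0 1) 0)))) ((λ.0) (λ.(λ.λ.1) 0))
  step 1: (λ.(λ.0) (λ.(λ.λ.1) 0)) ((λ.0) (λ.(λ.λ.1) 0) ((λ.λ.1) ((λ.0) (λ.(λ.λ.1) 0)) ((λ.λ.0 1) ((λ.0) (λ.(λ.λ.1) 0)))))
  step 2: (λ.0) (λ.(λ.λ.1) 0)

Answer: after 2 steps: (λ.0) (λ.(λ.λ.1) 0)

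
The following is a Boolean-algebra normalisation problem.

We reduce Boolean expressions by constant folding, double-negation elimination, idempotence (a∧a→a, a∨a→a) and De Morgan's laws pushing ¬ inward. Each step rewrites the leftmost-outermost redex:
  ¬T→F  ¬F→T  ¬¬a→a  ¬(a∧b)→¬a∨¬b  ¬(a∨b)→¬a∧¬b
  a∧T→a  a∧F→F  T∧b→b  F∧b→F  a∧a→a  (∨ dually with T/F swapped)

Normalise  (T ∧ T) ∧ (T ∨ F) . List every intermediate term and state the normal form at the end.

  start: (T ∧ T) ∧ (T ∨ F)
  [1] T ∧ (T ∨ F)
  [2] T ∨ F
  [3] T

Answer: normal form = T  (in 3 steps)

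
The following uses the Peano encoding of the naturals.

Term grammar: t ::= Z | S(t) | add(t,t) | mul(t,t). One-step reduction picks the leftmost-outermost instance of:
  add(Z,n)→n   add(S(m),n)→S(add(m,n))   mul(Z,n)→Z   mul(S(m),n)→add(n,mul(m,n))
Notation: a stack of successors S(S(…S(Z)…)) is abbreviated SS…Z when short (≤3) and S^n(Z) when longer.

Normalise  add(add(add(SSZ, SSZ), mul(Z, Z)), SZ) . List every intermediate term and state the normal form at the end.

Answer: normal form = S^5(Z)  (in 14 steps)

Reduction:
  start: add(add(add(SSZ, SSZ), mul(Z, Z)), SZ)
  [1] add(add(S(add(SZ, SSZ)), mul(Z, Z)), SZ)
  [2] add(S(add(add(SZ, SSZ), mul(Z, Z))), SZ)
  [3] S(add(add(add(SZ, SSZ), mul(Z, Z)), SZ))
  [4] S(add(add(S(add(Z, SSZ)), mul(Z, Z)), SZ))
  [5] S(add(S(add(add(Z, SSZ), mul(Z, Z))), SZ))
  [6] S(S(add(add(add(Z, SSZ), mul(Z, Z)), SZ)))
  [7] S(S(add(add(SSZ, mul(Z, Z)), SZ)))
  [8] S(S(add(S(add(SZ, mul(Z, Z))), SZ)))
  [9] S(S(S(add(add(SZ, mul(Z, Z)), SZ))))
  [10] S(S(S(add(S(add(Z, mul(Z, Z))), SZ))))
  [11] S(S(S(S(add(add(Z, mul(Z, Z)), SZ)))))
  [12] S(S(S(S(add(mul(Z, Z), SZ)))))
  [13] S(S(S(S(add(Z, SZ)))))
  [14] S^5(Z)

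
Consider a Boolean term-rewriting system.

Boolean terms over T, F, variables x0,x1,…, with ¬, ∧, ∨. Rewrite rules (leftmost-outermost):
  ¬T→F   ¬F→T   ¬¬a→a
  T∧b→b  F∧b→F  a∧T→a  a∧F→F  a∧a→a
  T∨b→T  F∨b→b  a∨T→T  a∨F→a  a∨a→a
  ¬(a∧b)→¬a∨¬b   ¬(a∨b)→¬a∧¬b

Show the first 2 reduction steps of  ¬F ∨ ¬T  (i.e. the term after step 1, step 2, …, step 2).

Answer: after 2 steps: T

Derivation:
  start: ¬F ∨ ¬T
  [1] T ∨ ¬T
  [2] T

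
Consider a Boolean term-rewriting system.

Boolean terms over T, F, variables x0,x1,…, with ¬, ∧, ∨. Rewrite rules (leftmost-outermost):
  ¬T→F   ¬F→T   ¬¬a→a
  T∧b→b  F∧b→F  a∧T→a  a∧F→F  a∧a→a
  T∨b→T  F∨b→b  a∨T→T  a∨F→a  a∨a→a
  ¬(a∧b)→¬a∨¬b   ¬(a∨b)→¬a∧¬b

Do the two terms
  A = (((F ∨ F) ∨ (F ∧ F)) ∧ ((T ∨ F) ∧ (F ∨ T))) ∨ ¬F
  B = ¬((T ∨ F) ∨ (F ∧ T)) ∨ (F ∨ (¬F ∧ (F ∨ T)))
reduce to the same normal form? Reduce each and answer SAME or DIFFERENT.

Term A:
  start: (((F ∨ F) ∨ (F ∧ F)) ∧ ((T ∨ F) ∧ (F ∨ T))) ∨ ¬F
  [1] ((F ∨ (F ∧ F)) ∧ ((T ∨ F) ∧ (F ∨ T))) ∨ ¬F
  [2] ((F ∧ F) ∧ ((T ∨ F) ∧ (F ∨ T))) ∨ ¬F
  [3] (F ∧ ((T ∨ F) ∧ (F ∨ T))) ∨ ¬F
  [4] F ∨ ¬F
  [5] ¬F
  [6] T

Term B:
  start: ¬((T ∨ F) ∨ (F ∧ T)) ∨ (F ∨ (¬F ∧ (F ∨ T)))
  [1] (¬(T ∨ F) ∧ ¬(F ∧ T)) ∨ (F ∨ (¬F ∧ (F ∨ T)))
  [2] ((¬T ∧ ¬F) ∧ ¬(F ∧ T)) ∨ (F ∨ (¬F ∧ (F ∨ T)))
  [3] ((F ∧ ¬F) ∧ ¬(F ∧ T)) ∨ (F ∨ (¬F ∧ (F ∨ T)))
  [4] (F ∧ ¬(F ∧ T)) ∨ (F ∨ (¬F ∧ (F ∨ T)))
  [5] F ∨ (F ∨ (¬F ∧ (F ∨ T)))
  [6] F ∨ (¬F ∧ (F ∨ T))
  [7] ¬F ∧ (F ∨ T)
  [8] T ∧ (F ∨ T)
  [9] F ∨ T
  [10] T

Answer: SAME — A ⇓ T, B ⇓ T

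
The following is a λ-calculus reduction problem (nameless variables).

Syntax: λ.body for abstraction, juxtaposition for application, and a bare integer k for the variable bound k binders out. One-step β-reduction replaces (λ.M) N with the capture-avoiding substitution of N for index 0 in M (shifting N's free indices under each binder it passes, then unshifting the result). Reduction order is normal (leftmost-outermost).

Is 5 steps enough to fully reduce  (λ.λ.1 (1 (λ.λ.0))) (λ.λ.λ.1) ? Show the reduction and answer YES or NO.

  start: (λ.λ.1 (1 (λ.λ.0))) (λ.λ.λ.1)
  [1] λ.(λ.λ.λ.1) ((λ.λ.λ.1) (λ.λ.0))
  [2] λ.λ.λ.1

Answer: YES — reaches normal form λ.λ.λ.1 in 2 ≤ 5 steps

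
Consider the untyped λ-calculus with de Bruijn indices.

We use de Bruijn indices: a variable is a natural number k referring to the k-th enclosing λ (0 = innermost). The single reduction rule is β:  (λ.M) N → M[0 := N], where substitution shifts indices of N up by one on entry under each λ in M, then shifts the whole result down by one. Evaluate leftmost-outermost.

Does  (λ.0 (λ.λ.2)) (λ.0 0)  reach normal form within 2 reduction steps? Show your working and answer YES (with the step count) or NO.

  start: (λ.0 (λ.λ.2)) (λ.0 0)
  →1  (λ.0 0) (λ.λ.λ.0 0)
  →2  (λ.λ.λ.0 0) (λ.λ.λ.0 0)

Answer: NO — after 2 steps the term is (λ.λ.λ.0 0) (λ.λ.λ.0 0), not yet normal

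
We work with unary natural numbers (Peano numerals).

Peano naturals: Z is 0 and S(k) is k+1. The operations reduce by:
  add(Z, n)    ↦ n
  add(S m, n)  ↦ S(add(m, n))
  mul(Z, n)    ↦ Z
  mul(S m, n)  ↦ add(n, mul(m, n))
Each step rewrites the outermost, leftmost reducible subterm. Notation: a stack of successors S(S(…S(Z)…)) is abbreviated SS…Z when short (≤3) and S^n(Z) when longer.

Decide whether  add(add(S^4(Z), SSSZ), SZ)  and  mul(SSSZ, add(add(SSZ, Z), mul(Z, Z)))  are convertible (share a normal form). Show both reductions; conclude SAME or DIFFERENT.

Term A:
  start: add(add(S^4(Z), SSSZ), SZ)
  →1  add(S(add(SSSZ, SSSZ)), SZ)
  →2  S(add(add(SSSZ, SSSZ), SZ))
  →3  S(add(S(add(SSZ, SSSZ)), SZ))
  →4  S(S(add(add(SSZ, SSSZ), SZ)))
  →5  S(S(add(S(add(SZ, SSSZ)), SZ)))
  →6  S(S(S(add(add(SZ, SSSZ), SZ))))
  →7  S(S(S(add(S(add(Z, SSSZ)), SZ))))
  →8  S(S(S(S(add(add(Z, SSSZ), SZ)))))
  →9  S(S(S(S(add(SSSZ, SZ)))))
  →10  S(S(S(S(S(add(SSZ, SZ))))))
  →11  S(S(S(S(S(S(add(SZ, SZ)))))))
  →12  S(S(S(S(S(S(S(add(Z, SZ))))))))
  →13  S^8(Z)

Term B:
  start: mul(SSSZ, add(add(SSZ, Z), mul(Z, Z)))
  →1  add(add(add(SSZ, Z), mul(Z, Z)), mul(SSZ, add(add(SSZ, Z), mul(Z, Z))))
  →2  add(add(S(add(SZ, Z)), mul(Z, Z)), mul(SSZ, add(add(SSZ, Z), mul(Z, Z))))
  →3  add(S(add(add(SZ, Z), mul(Z, Z))), mul(SSZ, add(add(SSZ, Z), mul(Z, Z))))
  →4  S(add(add(add(SZ, Z), mul(Z, Z)), mul(SSZ, add(add(SSZ, Z), mul(Z, Z)))))
  →5  S(add(add(S(add(Z, Z)), mul(Z, Z)), mul(SSZ, add(add(SSZ, Z), mul(Z, Z)))))
  →6  S(add(S(add(add(Z, Z), mul(Z, Z))), mul(SSZ, add(add(SSZ, Z), mul(Z, Z)))))
  →7  S(S(add(add(add(Z, Z), mul(Z, Z)), mul(SSZ, add(add(SSZ, Z), mul(Z, Z))))))
  →8  S(S(add(add(Z, mul(Z, Z)), mul(SSZ, add(add(SSZ, Z), mul(Z, Z))))))
  →9  S(S(add(mul(Z, Z), mul(SSZ, add(add(SSZ, Z), mul(Z, Z))))))
  →10  S(S(add(Z, mul(SSZ, add(add(SSZ, Z), mul(Z, Z))))))
  →11  S(S(mul(SSZ, add(add(SSZ, Z), mul(Z, Z)))))
  →12  S(S(add(add(add(SSZ, Z), mul(Z, Z)), mul(SZ, add(add(SSZ, Z), mul(Z, Z))))))
  →13  S(S(add(add(S(add(SZ, Z)), mul(Z, Z)), mul(SZ, add(add(SSZ, Z), mul(Z, Z))))))
  →14  S(S(add(S(add(add(SZ, Z), mul(Z, Z))), mul(SZ, add(add(SSZ, Z), mul(Z, Z))))))
  →15  S(S(S(add(add(add(SZ, Z), mul(Z, Z)), mul(SZ, add(add(SSZ, Z), mul(Z, Z)))))))
  →16  S(S(S(add(add(S(add(Z, Z)), mul(Z, Z)), mul(SZ, add(add(SSZ, Z), mul(Z, Z)))))))
  →17  S(S(S(add(S(add(add(Z, Z), mul(Z, Z))), mul(SZ, add(add(SSZ, Z), mul(Z, Z)))))))
  →18  S(S(S(S(add(add(add(Z, Z), mul(Z, Z)), mul(SZ, add(add(SSZ, Z), mul(Z, Z))))))))
  →19  S(S(S(S(add(add(Z, mul(Z, Z)), mul(SZ, add(add(SSZ, Z), mul(Z, Z))))))))
  →20  S(S(S(S(add(mul(Z, Z), mul(SZ, add(add(SSZ, Z), mul(Z, Z))))))))
  →21  S(S(S(S(add(Z, mul(SZ, add(add(SSZ, Z), mul(Z, Z))))))))
  →22  S(S(S(S(mul(SZ, add(add(SSZ, Z), mul(Z, Z)))))))
  →23  S(S(S(S(add(add(add(SSZ, Z), mul(Z, Z)), mul(Z, add(add(SSZ, Z), mul(Z, Z))))))))
  →24  S(S(S(S(add(add(S(add(SZ, Z)), mul(Z, Z)), mul(Z, add(add(SSZ, Z), mul(Z, Z))))))))
  →25  S(S(S(S(add(S(add(add(SZ, Z), mul(Z, Z))), mul(Z, add(add(SSZ, Z), mul(Z, Z))))))))
  →26  S(S(S(S(S(add(add(add(SZ, Z), mul(Z, Z)), mul(Z, add(add(SSZ, Z), mul(Z, Z)))))))))
  →27  S(S(S(S(S(add(add(S(add(Z, Z)), mul(Z, Z)), mul(Z, add(add(SSZ, Z), mul(Z, Z)))))))))
  →28  S(S(S(S(S(add(S(add(add(Z, Z), mul(Z, Z))), mul(Z, add(add(SSZ, Z), mul(Z, Z)))))))))
  →29  S(S(S(S(S(S(add(add(add(Z, Z), mul(Z, Z)), mul(Z, add(add(SSZ, Z), mul(Z, Z))))))))))
  →30  S(S(S(S(S(S(add(add(Z, mul(Z, Z)), mul(Z, add(add(SSZ, Z), mul(Z, Z))))))))))
  →31  S(S(S(S(S(S(add(mul(Z, Z), mul(Z, add(add(SSZ, Z), mul(Z, Z))))))))))
  →32  S(S(S(S(S(S(add(Z, mul(Z, add(add(SSZ, Z), mul(Z, Z))))))))))
  →33  S(S(S(S(S(S(mul(Z, add(add(SSZ, Z), mul(Z, Z)))))))))
  →34  S^6(Z)

Answer: DIFFERENT — A ⇓ S^8(Z), B ⇓ S^6(Z)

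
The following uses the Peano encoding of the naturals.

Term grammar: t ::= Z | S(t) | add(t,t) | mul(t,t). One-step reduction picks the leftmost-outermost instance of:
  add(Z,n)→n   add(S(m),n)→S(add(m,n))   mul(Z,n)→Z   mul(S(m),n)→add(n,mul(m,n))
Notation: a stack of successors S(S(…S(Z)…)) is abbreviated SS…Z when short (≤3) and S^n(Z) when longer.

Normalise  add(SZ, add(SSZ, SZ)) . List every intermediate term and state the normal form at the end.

Answer: normal form = S^4(Z)  (in 5 steps)

Derivation:
  start: add(SZ, add(SSZ, SZ))
  step 1: S(add(Z, add(SSZ, SZ)))
  step 2: S(add(SSZ, SZ))
  step 3: S(S(add(SZ, SZ)))
  step 4: S(S(S(add(Z, SZ))))
  step 5: S^4(Z)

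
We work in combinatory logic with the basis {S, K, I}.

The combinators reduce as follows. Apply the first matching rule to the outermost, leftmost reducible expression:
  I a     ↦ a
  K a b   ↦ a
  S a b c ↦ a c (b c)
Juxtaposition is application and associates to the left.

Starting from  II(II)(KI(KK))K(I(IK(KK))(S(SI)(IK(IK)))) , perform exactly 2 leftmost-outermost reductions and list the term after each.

  start: II(II)(KI(KK))K(I(IK(KK))(S(SI)(IK(IK))))
  step 1: I(II)(KI(KK))K(I(IK(KK))(S(SI)(IK(IK))))
  step 2: II(KI(KK))K(I(IK(KK))(S(SI)(IK(IK))))

Answer: after 2 steps: II(KI(KK))K(I(IK(KK))(S(SI)(IK(IK))))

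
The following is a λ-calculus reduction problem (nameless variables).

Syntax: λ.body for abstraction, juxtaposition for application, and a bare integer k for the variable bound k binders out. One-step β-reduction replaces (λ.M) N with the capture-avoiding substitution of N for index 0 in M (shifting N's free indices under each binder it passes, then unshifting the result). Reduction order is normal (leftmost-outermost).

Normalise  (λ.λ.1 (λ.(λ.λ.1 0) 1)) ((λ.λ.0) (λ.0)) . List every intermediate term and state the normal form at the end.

  start: (λ.λ.1 (λ.(λ.λ.1 0) 1)) ((λ.λ.0) (λ.0))
  →1  λ.(λ.λ.0) (λ.0) (λ.(λ.λ.1 0) 1)
  →2  λ.(λ.0) (λ.(λ.λ.1 0) 1)
  →3  λ.λ.(λ.λ.1 0) 1
  →4  λ.λ.λ.2 0

Answer: normal form = λ.λ.λ.2 0  (in 4 steps)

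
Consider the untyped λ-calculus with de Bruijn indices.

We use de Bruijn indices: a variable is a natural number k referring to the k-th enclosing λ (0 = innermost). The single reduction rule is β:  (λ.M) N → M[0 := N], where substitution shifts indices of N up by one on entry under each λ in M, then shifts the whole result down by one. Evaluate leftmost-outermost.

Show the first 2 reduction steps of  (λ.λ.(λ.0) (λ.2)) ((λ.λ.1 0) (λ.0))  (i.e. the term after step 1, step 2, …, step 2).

  start: (λ.λ.(λ.0) (λ.2)) ((λ.λ.1 0) (λ.0))
  →1  λ.(λ.0) (λ.(λ.λ.1 0) (λ.0))
  →2  λ.λ.(λ.λ.1 0) (λ.0)

Answer: after 2 steps: λ.λ.(λ.λ.1 0) (λ.0)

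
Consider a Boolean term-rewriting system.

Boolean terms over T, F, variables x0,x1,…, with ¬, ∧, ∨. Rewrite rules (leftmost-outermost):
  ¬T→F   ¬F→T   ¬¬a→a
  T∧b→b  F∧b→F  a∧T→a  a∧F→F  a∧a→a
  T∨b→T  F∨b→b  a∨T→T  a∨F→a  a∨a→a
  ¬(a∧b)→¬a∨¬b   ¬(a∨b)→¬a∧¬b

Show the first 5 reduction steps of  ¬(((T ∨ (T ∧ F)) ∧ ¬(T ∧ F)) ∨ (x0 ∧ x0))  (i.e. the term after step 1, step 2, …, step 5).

  start: ¬(((T ∨ (T ∧ F)) ∧ ¬(T ∧ F)) ∨ (x0 ∧ x0))
  [1] ¬((T ∨ (T ∧ F)) ∧ ¬(T ∧ F)) ∧ ¬(x0 ∧ x0)
  [2] (¬(T ∨ (T ∧ F)) ∨ ¬¬(T ∧ F)) ∧ ¬(x0 ∧ x0)
  [3] ((¬T ∧ ¬(T ∧ F)) ∨ ¬¬(T ∧ F)) ∧ ¬(x0 ∧ x0)
  [4] ((F ∧ ¬(T ∧ F)) ∨ ¬¬(T ∧ F)) ∧ ¬(x0 ∧ x0)
  [5] (F ∨ ¬¬(T ∧ F)) ∧ ¬(x0 ∧ x0)

Answer: after 5 steps: (F ∨ ¬¬(T ∧ F)) ∧ ¬(x0 ∧ x0)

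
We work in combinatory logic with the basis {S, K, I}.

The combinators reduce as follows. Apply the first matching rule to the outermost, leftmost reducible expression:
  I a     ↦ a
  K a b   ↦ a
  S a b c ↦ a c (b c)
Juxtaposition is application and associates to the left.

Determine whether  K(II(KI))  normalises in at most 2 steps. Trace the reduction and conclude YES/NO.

Answer: YES — reaches normal form K(KI) in 2 ≤ 2 steps

Working:
  start: K(II(KI))
  [1] K(I(KI))
  [2] K(KI)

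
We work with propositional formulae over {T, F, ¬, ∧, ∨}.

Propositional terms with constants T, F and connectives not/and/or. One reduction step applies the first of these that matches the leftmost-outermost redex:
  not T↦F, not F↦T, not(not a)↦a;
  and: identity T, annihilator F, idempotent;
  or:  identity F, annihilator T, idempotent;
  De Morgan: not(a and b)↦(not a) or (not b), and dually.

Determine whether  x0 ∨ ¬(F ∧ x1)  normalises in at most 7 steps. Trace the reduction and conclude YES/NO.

  start: x0 ∨ ¬(F ∧ x1)
  →1  x0 ∨ (¬F ∨ ¬x1)
  →2  x0 ∨ (T ∨ ¬x1)
  →3  x0 ∨ T
  →4  T

Answer: YES — reaches normal form T in 4 ≤ 7 steps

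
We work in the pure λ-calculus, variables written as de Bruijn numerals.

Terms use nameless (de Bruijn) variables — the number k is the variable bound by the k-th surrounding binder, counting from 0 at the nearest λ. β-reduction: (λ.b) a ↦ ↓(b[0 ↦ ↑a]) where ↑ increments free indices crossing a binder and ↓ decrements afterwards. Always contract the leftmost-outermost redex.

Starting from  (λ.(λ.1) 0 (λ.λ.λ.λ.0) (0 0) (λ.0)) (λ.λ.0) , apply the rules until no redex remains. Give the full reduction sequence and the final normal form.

Answer: normal form = λ.0  (in 6 steps)

Reduction:
  start: (λ.(λ.1) 0 (λ.λ.λ.λ.0) (0 0) (λ.0)) (λ.λ.0)
  [1] (λ.λ.λ.0) (λ.λ.0) (λ.λ.λ.λ.0) ((λ.λ.0) (λ.λ.0)) (λ.0)
  [2] (λ.λ.0) (λ.λ.λ.λ.0) ((λ.λ.0) (λ.λ.0)) (λ.0)
  [3] (λ.0) ((λ.λ.0) (λ.λ.0)) (λ.0)
  [4] (λ.λ.0) (λ.λ.0) (λ.0)
  [5] (λ.0) (λ.0)
  [6] λ.0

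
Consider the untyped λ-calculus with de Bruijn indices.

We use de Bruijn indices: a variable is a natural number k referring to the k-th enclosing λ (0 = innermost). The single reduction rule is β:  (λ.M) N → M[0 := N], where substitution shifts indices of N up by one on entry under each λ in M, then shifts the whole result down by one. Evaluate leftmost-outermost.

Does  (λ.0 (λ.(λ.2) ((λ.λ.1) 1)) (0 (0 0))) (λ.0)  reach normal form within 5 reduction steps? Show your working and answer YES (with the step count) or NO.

  start: (λ.0 (λ.(λ.2) ((λ.λ.1) 1)) (0 (0 0))) (λ.0)
  [1] (λ.0) (λ.(λ.λ.0) ((λ.λ.1) (λ.0))) ((λ.0) ((λ.0) (λ.0)))
  [2] (λ.(λ.λ.0) ((λ.λ.1) (λ.0))) ((λ.0) ((λ.0) (λ.0)))
  [3] (λ.λ.0) ((λ.λ.1) (λ.0))
  [4] λ.0

Answer: YES — reaches normal form λ.0 in 4 ≤ 5 steps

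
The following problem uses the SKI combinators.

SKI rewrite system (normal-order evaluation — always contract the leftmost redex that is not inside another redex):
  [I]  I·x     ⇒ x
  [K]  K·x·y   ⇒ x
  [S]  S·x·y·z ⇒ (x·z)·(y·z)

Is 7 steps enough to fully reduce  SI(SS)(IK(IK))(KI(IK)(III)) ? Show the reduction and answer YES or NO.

Answer: NO — after 7 steps the term is K(III), not yet normal

Derivation:
  start: SI(SS)(IK(IK))(KI(IK)(III))
  [1] I(IK(IK))(SS(IK(IK)))(KI(IK)(III))
  [2] IK(IK)(SS(IK(IK)))(KI(IK)(III))
  [3] K(IK)(SS(IK(IK)))(KI(IK)(III))
  [4] IK(KI(IK)(III))
  [5] K(KI(IK)(III))
  [6] K(I(III))
  [7] K(III)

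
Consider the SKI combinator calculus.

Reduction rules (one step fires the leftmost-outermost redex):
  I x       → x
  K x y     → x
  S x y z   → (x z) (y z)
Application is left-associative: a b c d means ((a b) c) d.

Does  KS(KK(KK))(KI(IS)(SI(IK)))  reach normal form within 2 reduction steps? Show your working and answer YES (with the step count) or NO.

  start: KS(KK(KK))(KI(IS)(SI(IK)))
  [1] S(KI(IS)(SI(IK)))
  [2] S(I(SI(IK)))

Answer: NO — after 2 steps the term is S(I(SI(IK))), not yet normal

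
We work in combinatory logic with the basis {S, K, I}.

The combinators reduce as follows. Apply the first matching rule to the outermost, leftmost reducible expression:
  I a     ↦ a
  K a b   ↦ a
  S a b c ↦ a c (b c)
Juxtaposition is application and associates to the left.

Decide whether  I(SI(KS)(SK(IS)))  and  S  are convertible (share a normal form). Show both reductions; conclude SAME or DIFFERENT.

Answer: SAME — A ⇓ S, B ⇓ S

Reduction:
Term A:
  start: I(SI(KS)(SK(IS)))
  →1  SI(KS)(SK(IS))
  →2  I(SK(IS))(KS(SK(IS)))
  →3  SK(IS)(KS(SK(IS)))
  →4  K(KS(SK(IS)))(IS(KS(SK(IS))))
  →5  KS(SK(IS))
  →6  S

Term B:
  start: S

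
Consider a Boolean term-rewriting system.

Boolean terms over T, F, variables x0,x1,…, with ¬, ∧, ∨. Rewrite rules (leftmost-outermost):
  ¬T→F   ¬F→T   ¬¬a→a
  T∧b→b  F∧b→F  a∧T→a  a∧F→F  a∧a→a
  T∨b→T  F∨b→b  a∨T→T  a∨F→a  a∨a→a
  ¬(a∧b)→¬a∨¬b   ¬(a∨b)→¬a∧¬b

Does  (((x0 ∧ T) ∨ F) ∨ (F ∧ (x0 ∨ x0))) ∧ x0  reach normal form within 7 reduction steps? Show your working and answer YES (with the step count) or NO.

  start: (((x0 ∧ T) ∨ F) ∨ (F ∧ (x0 ∨ x0))) ∧ x0
  [1] ((x0 ∧ T) ∨ (F ∧ (x0 ∨ x0))) ∧ x0
  [2] (x0 ∨ (F ∧ (x0 ∨ x0))) ∧ x0
  [3] (x0 ∨ F) ∧ x0
  [4] x0 ∧ x0
  [5] x0

Answer: YES — reaches normal form x0 in 5 ≤ 7 steps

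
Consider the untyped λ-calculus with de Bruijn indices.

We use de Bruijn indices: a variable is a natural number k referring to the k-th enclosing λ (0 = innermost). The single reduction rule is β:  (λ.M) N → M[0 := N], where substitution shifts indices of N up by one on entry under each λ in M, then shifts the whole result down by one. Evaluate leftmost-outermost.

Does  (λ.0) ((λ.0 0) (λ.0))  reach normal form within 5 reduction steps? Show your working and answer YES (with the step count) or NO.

  start: (λ.0) ((λ.0 0) (λ.0))
  step 1: (λ.0 0) (λ.0)
  step 2: (λ.0) (λ.0)
  step 3: λ.0

Answer: YES — reaches normal form λ.0 in 3 ≤ 5 steps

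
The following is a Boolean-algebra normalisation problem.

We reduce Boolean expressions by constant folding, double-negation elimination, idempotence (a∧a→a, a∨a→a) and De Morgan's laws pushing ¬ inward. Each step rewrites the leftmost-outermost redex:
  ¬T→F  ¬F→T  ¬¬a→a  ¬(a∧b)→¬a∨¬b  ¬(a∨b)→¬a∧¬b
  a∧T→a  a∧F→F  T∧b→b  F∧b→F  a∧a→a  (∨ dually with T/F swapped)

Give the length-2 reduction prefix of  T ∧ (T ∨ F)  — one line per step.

Answer: after 2 steps: T

Working:
  start: T ∧ (T ∨ F)
  step 1: T ∨ F
  step 2: T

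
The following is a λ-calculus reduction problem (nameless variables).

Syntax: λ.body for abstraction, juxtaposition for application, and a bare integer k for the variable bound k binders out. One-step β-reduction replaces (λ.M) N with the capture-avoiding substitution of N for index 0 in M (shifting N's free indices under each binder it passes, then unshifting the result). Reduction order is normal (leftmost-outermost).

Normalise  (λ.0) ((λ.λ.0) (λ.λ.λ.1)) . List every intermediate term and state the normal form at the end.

  start: (λ.0) ((λ.λ.0) (λ.λ.λ.1))
  step 1: (λ.λ.0) (λ.λ.λ.1)
  step 2: λ.0

Answer: normal form = λ.0  (in 2 steps)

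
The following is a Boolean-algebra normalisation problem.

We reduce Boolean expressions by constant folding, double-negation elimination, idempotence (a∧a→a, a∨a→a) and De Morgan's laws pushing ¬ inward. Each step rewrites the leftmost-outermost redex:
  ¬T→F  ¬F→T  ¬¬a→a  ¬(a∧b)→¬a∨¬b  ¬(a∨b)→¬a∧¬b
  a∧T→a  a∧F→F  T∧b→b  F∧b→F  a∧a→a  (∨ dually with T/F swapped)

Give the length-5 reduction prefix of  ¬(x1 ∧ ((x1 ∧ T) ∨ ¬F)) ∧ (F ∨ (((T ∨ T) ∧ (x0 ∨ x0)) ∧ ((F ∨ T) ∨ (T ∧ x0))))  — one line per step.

  start: ¬(x1 ∧ ((x1 ∧ T) ∨ ¬F)) ∧ (F ∨ (((T ∨ T) ∧ (x0 ∨ x0)) ∧ ((F ∨ T) ∨ (T ∧ x0))))
  [1] (¬x1 ∨ ¬((x1 ∧ T) ∨ ¬F)) ∧ (F ∨ (((T ∨ T) ∧ (x0 ∨ x0)) ∧ ((F ∨ T) ∨ (T ∧ x0))))
  [2] (¬x1 ∨ (¬(x1 ∧ T) ∧ ¬¬F)) ∧ (F ∨ (((T ∨ T) ∧ (x0 ∨ x0)) ∧ ((F ∨ T) ∨ (T ∧ x0))))
  [3] (¬x1 ∨ ((¬x1 ∨ ¬T) ∧ ¬¬F)) ∧ (F ∨ (((T ∨ T) ∧ (x0 ∨ x0)) ∧ ((F ∨ T) ∨ (T ∧ x0))))
  [4] (¬x1 ∨ ((¬x1 ∨ F) ∧ ¬¬F)) ∧ (F ∨ (((T ∨ T) ∧ (x0 ∨ x0)) ∧ ((F ∨ T) ∨ (T ∧ x0))))
  [5] (¬x1 ∨ (¬x1 ∧ ¬¬F)) ∧ (F ∨ (((T ∨ T) ∧ (x0 ∨ x0)) ∧ ((F ∨ T) ∨ (T ∧ x0))))

Answer: after 5 steps: (¬x1 ∨ (¬x1 ∧ ¬¬F)) ∧ (F ∨ (((T ∨ T) ∧ (x0 ∨ x0)) ∧ ((F ∨ T) ∨ (T ∧ x0))))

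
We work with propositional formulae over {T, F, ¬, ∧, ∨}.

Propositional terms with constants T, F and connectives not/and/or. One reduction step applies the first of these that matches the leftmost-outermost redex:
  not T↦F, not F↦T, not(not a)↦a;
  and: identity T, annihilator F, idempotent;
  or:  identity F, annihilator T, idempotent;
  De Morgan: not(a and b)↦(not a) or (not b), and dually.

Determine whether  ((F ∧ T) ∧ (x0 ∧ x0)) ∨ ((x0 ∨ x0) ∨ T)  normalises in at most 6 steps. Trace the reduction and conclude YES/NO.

Answer: YES — reaches normal form T in 4 ≤ 6 steps

Reduction:
  start: ((F ∧ T) ∧ (x0 ∧ x0)) ∨ ((x0 ∨ x0) ∨ T)
  step 1: (F ∧ (x0 ∧ x0)) ∨ ((x0 ∨ x0) ∨ T)
  step 2: F ∨ ((x0 ∨ x0) ∨ T)
  step 3: (x0 ∨ x0) ∨ T
  step 4: T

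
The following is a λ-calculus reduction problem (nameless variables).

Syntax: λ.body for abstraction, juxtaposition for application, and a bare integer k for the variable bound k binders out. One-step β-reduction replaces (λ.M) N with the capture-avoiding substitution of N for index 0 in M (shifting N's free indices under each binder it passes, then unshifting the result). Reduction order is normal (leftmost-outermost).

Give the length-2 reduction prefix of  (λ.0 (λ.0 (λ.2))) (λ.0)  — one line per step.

Answer: after 2 steps: λ.0 (λ.λ.0)

Reduction:
  start: (λ.0 (λ.0 (λ.2))) (λ.0)
  step 1: (λ.0) (λ.0 (λ.λ.0))
  step 2: λ.0 (λ.λ.0)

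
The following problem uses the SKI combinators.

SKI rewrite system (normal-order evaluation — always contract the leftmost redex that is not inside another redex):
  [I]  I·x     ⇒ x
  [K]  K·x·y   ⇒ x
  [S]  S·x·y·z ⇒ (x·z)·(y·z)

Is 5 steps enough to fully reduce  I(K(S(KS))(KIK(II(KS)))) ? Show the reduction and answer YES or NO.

Answer: YES — reaches normal form S(KS) in 2 ≤ 5 steps

Working:
  start: I(K(S(KS))(KIK(II(KS))))
  →1  K(S(KS))(KIK(II(KS)))
  →2  S(KS)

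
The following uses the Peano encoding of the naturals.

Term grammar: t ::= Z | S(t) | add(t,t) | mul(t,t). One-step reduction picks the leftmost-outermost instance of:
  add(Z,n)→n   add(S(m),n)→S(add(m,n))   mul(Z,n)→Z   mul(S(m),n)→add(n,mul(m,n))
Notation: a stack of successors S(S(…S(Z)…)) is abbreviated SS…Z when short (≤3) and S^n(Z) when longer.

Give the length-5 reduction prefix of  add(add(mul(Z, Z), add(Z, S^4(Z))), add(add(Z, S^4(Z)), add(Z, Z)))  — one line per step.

  start: add(add(mul(Z, Z), add(Z, S^4(Z))), add(add(Z, S^4(Z)), add(Z, Z)))
  [1] add(add(Z, add(Z, S^4(Z))), add(add(Z, S^4(Z)), add(Z, Z)))
  [2] add(add(Z, S^4(Z)), add(add(Z, S^4(Z)), add(Z, Z)))
  [3] add(S^4(Z), add(add(Z, S^4(Z)), add(Z, Z)))
  [4] S(add(SSSZ, add(add(Z, S^4(Z)), add(Z, Z))))
  [5] S(S(add(SSZ, add(add(Z, S^4(Z)), add(Z, Z)))))

Answer: after 5 steps: S(S(add(SSZ, add(add(Z, S^4(Z)), add(Z, Z)))))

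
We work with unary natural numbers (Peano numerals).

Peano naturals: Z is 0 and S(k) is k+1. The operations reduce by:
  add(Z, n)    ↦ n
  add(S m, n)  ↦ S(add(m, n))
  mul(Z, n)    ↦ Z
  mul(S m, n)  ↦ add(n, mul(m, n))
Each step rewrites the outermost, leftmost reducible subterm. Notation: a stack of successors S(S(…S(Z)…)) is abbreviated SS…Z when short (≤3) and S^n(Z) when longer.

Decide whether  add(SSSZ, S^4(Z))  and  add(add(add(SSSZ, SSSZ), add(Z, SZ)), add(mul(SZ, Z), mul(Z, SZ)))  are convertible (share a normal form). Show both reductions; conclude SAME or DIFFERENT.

Term A:
  start: add(SSSZ, S^4(Z))
  →1  S(add(SSZ, S^4(Z)))
  →2  S(S(add(SZ, S^4(Z))))
  →3  S(S(S(add(Z, S^4(Z)))))
  →4  S^7(Z)

Term B:
  start: add(add(add(SSSZ, SSSZ), add(Z, SZ)), add(mul(SZ, Z), mul(Z, SZ)))
  →1  add(add(S(add(SSZ, SSSZ)), add(Z, SZ)), add(mul(SZ, Z), mul(Z, SZ)))
  →2  add(S(add(add(SSZ, SSSZ), add(Z, SZ))), add(mul(SZ, Z), mul(Z, SZ)))
  →3  S(add(add(add(SSZ, SSSZ), add(Z, SZ)), add(mul(SZ, Z), mul(Z, SZ))))
  →4  S(add(add(S(add(SZ, SSSZ)), add(Z, SZ)), add(mul(SZ, Z), mul(Z, SZ))))
  →5  S(add(S(add(add(SZ, SSSZ), add(Z, SZ))), add(mul(SZ, Z), mul(Z, SZ))))
  →6  S(S(add(add(add(SZ, SSSZ), add(Z, SZ)), add(mul(SZ, Z), mul(Z, SZ)))))
  →7  S(S(add(add(S(add(Z, SSSZ)), add(Z, SZ)), add(mul(SZ, Z), mul(Z, SZ)))))
  →8  S(S(add(S(add(add(Z, SSSZ), add(Z, SZ))), add(mul(SZ, Z), mul(Z, SZ)))))
  →9  S(S(S(add(add(add(Z, SSSZ), add(Z, SZ)), add(mul(SZ, Z), mul(Z, SZ))))))
  →10  S(S(S(add(add(SSSZ, add(Z, SZ)), add(mul(SZ, Z), mul(Z, SZ))))))
  →11  S(S(S(add(S(add(SSZ, add(Z, SZ))), add(mul(SZ, Z), mul(Z, SZ))))))
  →12  S(S(S(S(add(add(SSZ, add(Z, SZ)), add(mul(SZ, Z), mul(Z, SZ)))))))
  →13  S(S(S(S(add(S(add(SZ, add(Z, SZ))), add(mul(SZ, Z), mul(Z, SZ)))))))
  →14  S(S(S(S(S(add(add(SZ, add(Z, SZ)), add(mul(SZ, Z), mul(Z, SZ))))))))
  →15  S(S(S(S(S(add(S(add(Z, add(Z, SZ))), add(mul(SZ, Z), mul(Z, SZ))))))))
  →16  S(S(S(S(S(S(add(add(Z, add(Z, SZ)), add(mul(SZ, Z), mul(Z, SZ)))))))))
  →17  S(S(S(S(S(S(add(add(Z, SZ), add(mul(SZ, Z), mul(Z, SZ)))))))))
  →18  S(S(S(S(S(S(add(SZ, add(mul(SZ, Z), mul(Z, SZ)))))))))
  →19  S(S(S(S(S(S(S(add(Z, add(mul(SZ, Z), mul(Z, SZ))))))))))
  →20  S(S(S(S(S(S(S(add(mul(SZ, Z), mul(Z, SZ)))))))))
  →21  S(S(S(S(S(S(S(add(add(Z, mul(Z, Z)), mul(Z, SZ)))))))))
  →22  S(S(S(S(S(S(S(add(mul(Z, Z), mul(Z, SZ)))))))))
  →23  S(S(S(S(S(S(S(add(Z, mul(Z, SZ)))))))))
  →24  S(S(S(S(S(S(S(mul(Z, SZ))))))))
  →25  S^7(Z)

Answer: SAME — A ⇓ S^7(Z), B ⇓ S^7(Z)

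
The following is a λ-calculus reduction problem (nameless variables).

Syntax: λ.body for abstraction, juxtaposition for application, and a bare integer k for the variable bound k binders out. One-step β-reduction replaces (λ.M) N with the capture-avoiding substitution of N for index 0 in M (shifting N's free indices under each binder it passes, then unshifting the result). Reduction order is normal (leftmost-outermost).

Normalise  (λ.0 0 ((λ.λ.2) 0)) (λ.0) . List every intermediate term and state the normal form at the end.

Answer: normal form = λ.λ.0  (in 4 steps)

Working:
  start: (λ.0 0 ((λ.λ.2) 0)) (λ.0)
  →1  (λ.0) (λ.0) ((λ.λ.λ.0) (λ.0))
  →2  (λ.0) ((λ.λ.λ.0) (λ.0))
  →3  (λ.λ.λ.0) (λ.0)
  →4  λ.λ.0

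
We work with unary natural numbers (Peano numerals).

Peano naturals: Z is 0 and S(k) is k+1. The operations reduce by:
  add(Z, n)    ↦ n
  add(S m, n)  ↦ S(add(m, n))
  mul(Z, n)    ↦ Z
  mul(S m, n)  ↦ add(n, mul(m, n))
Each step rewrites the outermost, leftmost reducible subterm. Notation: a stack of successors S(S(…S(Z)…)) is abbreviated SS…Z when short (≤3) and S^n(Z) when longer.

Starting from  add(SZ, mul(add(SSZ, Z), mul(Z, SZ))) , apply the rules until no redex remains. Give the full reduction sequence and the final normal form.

  start: add(SZ, mul(add(SSZ, Z), mul(Z, SZ)))
  step 1: S(add(Z, mul(add(SSZ, Z), mul(Z, SZ))))
  step 2: S(mul(add(SSZ, Z), mul(Z, SZ)))
  step 3: S(mul(S(add(SZ, Z)), mul(Z, SZ)))
  step 4: S(add(mul(Z, SZ), mul(add(SZ, Z), mul(Z, SZ))))
  step 5: S(add(Z, mul(add(SZ, Z), mul(Z, SZ))))
  step 6: S(mul(add(SZ, Z), mul(Z, SZ)))
  step 7: S(mul(S(add(Z, Z)), mul(Z, SZ)))
  step 8: S(add(mul(Z, SZ), mul(add(Z, Z), mul(Z, SZ))))
  step 9: S(add(Z, mul(add(Z, Z), mul(Z, SZ))))
  step 10: S(mul(add(Z, Z), mul(Z, SZ)))
  step 11: S(mul(Z, mul(Z, SZ)))
  step 12: SZ

Answer: normal form = SZ  (in 12 steps)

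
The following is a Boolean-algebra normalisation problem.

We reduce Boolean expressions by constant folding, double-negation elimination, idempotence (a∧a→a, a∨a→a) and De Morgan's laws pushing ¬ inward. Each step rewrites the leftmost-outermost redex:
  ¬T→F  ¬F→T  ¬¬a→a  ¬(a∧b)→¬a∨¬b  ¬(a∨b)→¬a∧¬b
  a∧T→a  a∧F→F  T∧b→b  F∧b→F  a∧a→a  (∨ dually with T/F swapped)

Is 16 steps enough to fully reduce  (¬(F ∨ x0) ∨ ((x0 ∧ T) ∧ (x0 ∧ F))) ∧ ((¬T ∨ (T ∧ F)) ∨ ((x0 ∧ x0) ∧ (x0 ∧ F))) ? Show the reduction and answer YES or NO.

  start: (¬(F ∨ x0) ∨ ((x0 ∧ T) ∧ (x0 ∧ F))) ∧ ((¬T ∨ (T ∧ F)) ∨ ((x0 ∧ x0) ∧ (x0 ∧ F)))
  →1  ((¬F ∧ ¬x0) ∨ ((x0 ∧ T) ∧ (x0 ∧ F))) ∧ ((¬T ∨ (T ∧ F)) ∨ ((x0 ∧ x0) ∧ (x0 ∧ F)))
  →2  ((T ∧ ¬x0) ∨ ((x0 ∧ T) ∧ (x0 ∧ F))) ∧ ((¬T ∨ (T ∧ F)) ∨ ((x0 ∧ x0) ∧ (x0 ∧ F)))
  →3  (¬x0 ∨ ((x0 ∧ T) ∧ (x0 ∧ F))) ∧ ((¬T ∨ (T ∧ F)) ∨ ((x0 ∧ x0) ∧ (x0 ∧ F)))
  →4  (¬x0 ∨ (x0 ∧ (x0 ∧ F))) ∧ ((¬T ∨ (T ∧ F)) ∨ ((x0 ∧ x0) ∧ (x0 ∧ F)))
  →5  (¬x0 ∨ (x0 ∧ F)) ∧ ((¬T ∨ (T ∧ F)) ∨ ((x0 ∧ x0) ∧ (x0 ∧ F)))
  →6  (¬x0 ∨ F) ∧ ((¬T ∨ (T ∧ F)) ∨ ((x0 ∧ x0) ∧ (x0 ∧ F)))
  →7  ¬x0 ∧ ((¬T ∨ (T ∧ F)) ∨ ((x0 ∧ x0) ∧ (x0 ∧ F)))
  →8  ¬x0 ∧ ((F ∨ (T ∧ F)) ∨ ((x0 ∧ x0) ∧ (x0 ∧ F)))
  →9  ¬x0 ∧ ((T ∧ F) ∨ ((x0 ∧ x0) ∧ (x0 ∧ F)))
  →10  ¬x0 ∧ (F ∨ ((x0 ∧ x0) ∧ (x0 ∧ F)))
  →11  ¬x0 ∧ ((x0 ∧ x0) ∧ (x0 ∧ F))
  →12  ¬x0 ∧ (x0 ∧ (x0 ∧ F))
  →13  ¬x0 ∧ (x0 ∧ F)
  →14  ¬x0 ∧ F
  →15  F

Answer: YES — reaches normal form F in 15 ≤ 16 steps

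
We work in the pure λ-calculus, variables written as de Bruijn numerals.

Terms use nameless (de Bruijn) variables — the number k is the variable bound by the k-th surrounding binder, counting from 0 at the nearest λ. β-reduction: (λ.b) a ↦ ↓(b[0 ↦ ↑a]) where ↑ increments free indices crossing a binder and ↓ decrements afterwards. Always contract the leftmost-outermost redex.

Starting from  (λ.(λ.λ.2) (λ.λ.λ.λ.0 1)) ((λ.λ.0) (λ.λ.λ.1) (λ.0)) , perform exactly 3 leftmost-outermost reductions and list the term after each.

Answer: after 3 steps: λ.(λ.0) (λ.0)

Reduction:
  start: (λ.(λ.λ.2) (λ.λ.λ.λ.0 1)) ((λ.λ.0) (λ.λ.λ.1) (λ.0))
  →1  (λ.λ.(λ.λ.0) (λ.λ.λ.1) (λ.0)) (λ.λ.λ.λ.0 1)
  →2  λ.(λ.λ.0) (λ.λ.λ.1) (λ.0)
  →3  λ.(λ.0) (λ.0)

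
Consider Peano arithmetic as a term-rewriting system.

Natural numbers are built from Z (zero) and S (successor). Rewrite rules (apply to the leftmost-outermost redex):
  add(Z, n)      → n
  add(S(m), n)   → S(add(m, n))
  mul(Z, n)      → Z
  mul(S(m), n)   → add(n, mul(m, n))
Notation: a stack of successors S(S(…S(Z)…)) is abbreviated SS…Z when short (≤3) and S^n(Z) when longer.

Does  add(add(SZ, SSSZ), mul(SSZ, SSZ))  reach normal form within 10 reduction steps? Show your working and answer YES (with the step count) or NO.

  start: add(add(SZ, SSSZ), mul(SSZ, SSZ))
  step 1: add(S(add(Z, SSSZ)), mul(SSZ, SSZ))
  step 2: S(add(add(Z, SSSZ), mul(SSZ, SSZ)))
  step 3: S(add(SSSZ, mul(SSZ, SSZ)))
  step 4: S(S(add(SSZ, mul(SSZ, SSZ))))
  step 5: S(S(S(add(SZ, mul(SSZ, SSZ)))))
  step 6: S(S(S(S(add(Z, mul(SSZ, SSZ))))))
  step 7: S(S(S(S(mul(SSZ, SSZ)))))
  step 8: S(S(S(S(add(SSZ, mul(SZ, SSZ))))))
  step 9: S(S(S(S(S(add(SZ, mul(SZ, SSZ)))))))
  step 10: S(S(S(S(S(S(add(Z, mul(SZ, SSZ))))))))

Answer: NO — after 10 steps the term is S(S(S(S(S(S(add(Z, mul(SZ, SSZ)))))))), not yet normal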